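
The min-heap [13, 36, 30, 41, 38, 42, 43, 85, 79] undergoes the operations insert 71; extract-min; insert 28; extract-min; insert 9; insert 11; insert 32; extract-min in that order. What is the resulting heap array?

[11, 30, 32, 41, 36, 42, 43, 85, 79, 38, 71]

insert 71:
  append 71 at index 9 → [13, 36, 30, 41, 38, 42, 43, 85, 79, 71] (no swap needed)
extract-min → returns 13:
  remove root 13; move last element 71 to root → [71, 36, 30, 41, 38, 42, 43, 85, 79]
  71 vs smaller child 30 at index 2, swap → [30, 36, 71, 41, 38, 42, 43, 85, 79]
  71 vs smaller child 42 at index 5, swap → [30, 36, 42, 41, 38, 71, 43, 85, 79]
insert 28:
  append 28 at index 9 → [30, 36, 42, 41, 38, 71, 43, 85, 79, 28]
  28 < parent 38 at index 4, swap → [30, 36, 42, 41, 28, 71, 43, 85, 79, 38]
  28 < parent 36 at index 1, swap → [30, 28, 42, 41, 36, 71, 43, 85, 79, 38]
  28 < parent 30 at index 0, swap → [28, 30, 42, 41, 36, 71, 43, 85, 79, 38]
extract-min → returns 28:
  remove root 28; move last element 38 to root → [38, 30, 42, 41, 36, 71, 43, 85, 79]
  38 vs smaller child 30 at index 1, swap → [30, 38, 42, 41, 36, 71, 43, 85, 79]
  38 vs smaller child 36 at index 4, swap → [30, 36, 42, 41, 38, 71, 43, 85, 79]
insert 9:
  append 9 at index 9 → [30, 36, 42, 41, 38, 71, 43, 85, 79, 9]
  9 < parent 38 at index 4, swap → [30, 36, 42, 41, 9, 71, 43, 85, 79, 38]
  9 < parent 36 at index 1, swap → [30, 9, 42, 41, 36, 71, 43, 85, 79, 38]
  9 < parent 30 at index 0, swap → [9, 30, 42, 41, 36, 71, 43, 85, 79, 38]
insert 11:
  append 11 at index 10 → [9, 30, 42, 41, 36, 71, 43, 85, 79, 38, 11]
  11 < parent 36 at index 4, swap → [9, 30, 42, 41, 11, 71, 43, 85, 79, 38, 36]
  11 < parent 30 at index 1, swap → [9, 11, 42, 41, 30, 71, 43, 85, 79, 38, 36]
insert 32:
  append 32 at index 11 → [9, 11, 42, 41, 30, 71, 43, 85, 79, 38, 36, 32]
  32 < parent 71 at index 5, swap → [9, 11, 42, 41, 30, 32, 43, 85, 79, 38, 36, 71]
  32 < parent 42 at index 2, swap → [9, 11, 32, 41, 30, 42, 43, 85, 79, 38, 36, 71]
extract-min → returns 9:
  remove root 9; move last element 71 to root → [71, 11, 32, 41, 30, 42, 43, 85, 79, 38, 36]
  71 vs smaller child 11 at index 1, swap → [11, 71, 32, 41, 30, 42, 43, 85, 79, 38, 36]
  71 vs smaller child 30 at index 4, swap → [11, 30, 32, 41, 71, 42, 43, 85, 79, 38, 36]
  71 vs smaller child 36 at index 10, swap → [11, 30, 32, 41, 36, 42, 43, 85, 79, 38, 71]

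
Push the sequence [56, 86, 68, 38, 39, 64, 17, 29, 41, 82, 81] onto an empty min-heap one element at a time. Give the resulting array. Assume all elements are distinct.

Insert 56:
  append 56 at index 0 → [56] (no swap needed)
Insert 86:
  append 86 at index 1 → [56, 86] (no swap needed)
Insert 68:
  append 68 at index 2 → [56, 86, 68] (no swap needed)
Insert 38:
  append 38 at index 3 → [56, 86, 68, 38]
  38 < parent 86 at index 1, swap → [56, 38, 68, 86]
  38 < parent 56 at index 0, swap → [38, 56, 68, 86]
Insert 39:
  append 39 at index 4 → [38, 56, 68, 86, 39]
  39 < parent 56 at index 1, swap → [38, 39, 68, 86, 56]
Insert 64:
  append 64 at index 5 → [38, 39, 68, 86, 56, 64]
  64 < parent 68 at index 2, swap → [38, 39, 64, 86, 56, 68]
Insert 17:
  append 17 at index 6 → [38, 39, 64, 86, 56, 68, 17]
  17 < parent 64 at index 2, swap → [38, 39, 17, 86, 56, 68, 64]
  17 < parent 38 at index 0, swap → [17, 39, 38, 86, 56, 68, 64]
Insert 29:
  append 29 at index 7 → [17, 39, 38, 86, 56, 68, 64, 29]
  29 < parent 86 at index 3, swap → [17, 39, 38, 29, 56, 68, 64, 86]
  29 < parent 39 at index 1, swap → [17, 29, 38, 39, 56, 68, 64, 86]
Insert 41:
  append 41 at index 8 → [17, 29, 38, 39, 56, 68, 64, 86, 41] (no swap needed)
Insert 82:
  append 82 at index 9 → [17, 29, 38, 39, 56, 68, 64, 86, 41, 82] (no swap needed)
Insert 81:
  append 81 at index 10 → [17, 29, 38, 39, 56, 68, 64, 86, 41, 82, 81] (no swap needed)

[17, 29, 38, 39, 56, 68, 64, 86, 41, 82, 81]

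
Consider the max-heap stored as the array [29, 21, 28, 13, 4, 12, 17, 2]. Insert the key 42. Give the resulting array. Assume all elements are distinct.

[42, 29, 28, 21, 4, 12, 17, 2, 13]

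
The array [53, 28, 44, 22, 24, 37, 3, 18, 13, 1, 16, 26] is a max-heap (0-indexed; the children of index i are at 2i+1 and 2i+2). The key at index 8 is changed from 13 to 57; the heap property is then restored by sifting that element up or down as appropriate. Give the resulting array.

set index 8 from 13 to 57 → [53, 28, 44, 22, 24, 37, 3, 18, 57, 1, 16, 26]
57 > parent 22 at index 3, swap → [53, 28, 44, 57, 24, 37, 3, 18, 22, 1, 16, 26]
57 > parent 28 at index 1, swap → [53, 57, 44, 28, 24, 37, 3, 18, 22, 1, 16, 26]
57 > parent 53 at index 0, swap → [57, 53, 44, 28, 24, 37, 3, 18, 22, 1, 16, 26]

[57, 53, 44, 28, 24, 37, 3, 18, 22, 1, 16, 26]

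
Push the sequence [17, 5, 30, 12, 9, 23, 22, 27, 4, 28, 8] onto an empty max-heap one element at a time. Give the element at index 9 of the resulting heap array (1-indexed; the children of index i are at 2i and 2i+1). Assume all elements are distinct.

4

Insert 17:
  append 17 at index 1 → [17] (no swap needed)
Insert 5:
  append 5 at index 2 → [17, 5] (no swap needed)
Insert 30:
  append 30 at index 3 → [17, 5, 30]
  30 > parent 17 at index 1, swap → [30, 5, 17]
Insert 12:
  append 12 at index 4 → [30, 5, 17, 12]
  12 > parent 5 at index 2, swap → [30, 12, 17, 5]
Insert 9:
  append 9 at index 5 → [30, 12, 17, 5, 9] (no swap needed)
Insert 23:
  append 23 at index 6 → [30, 12, 17, 5, 9, 23]
  23 > parent 17 at index 3, swap → [30, 12, 23, 5, 9, 17]
Insert 22:
  append 22 at index 7 → [30, 12, 23, 5, 9, 17, 22] (no swap needed)
Insert 27:
  append 27 at index 8 → [30, 12, 23, 5, 9, 17, 22, 27]
  27 > parent 5 at index 4, swap → [30, 12, 23, 27, 9, 17, 22, 5]
  27 > parent 12 at index 2, swap → [30, 27, 23, 12, 9, 17, 22, 5]
Insert 4:
  append 4 at index 9 → [30, 27, 23, 12, 9, 17, 22, 5, 4] (no swap needed)
Insert 28:
  append 28 at index 10 → [30, 27, 23, 12, 9, 17, 22, 5, 4, 28]
  28 > parent 9 at index 5, swap → [30, 27, 23, 12, 28, 17, 22, 5, 4, 9]
  28 > parent 27 at index 2, swap → [30, 28, 23, 12, 27, 17, 22, 5, 4, 9]
Insert 8:
  append 8 at index 11 → [30, 28, 23, 12, 27, 17, 22, 5, 4, 9, 8] (no swap needed)
resulting array: [30, 28, 23, 12, 27, 17, 22, 5, 4, 9, 8]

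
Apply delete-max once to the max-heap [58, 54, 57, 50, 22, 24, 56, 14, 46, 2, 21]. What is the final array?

[57, 54, 56, 50, 22, 24, 21, 14, 46, 2]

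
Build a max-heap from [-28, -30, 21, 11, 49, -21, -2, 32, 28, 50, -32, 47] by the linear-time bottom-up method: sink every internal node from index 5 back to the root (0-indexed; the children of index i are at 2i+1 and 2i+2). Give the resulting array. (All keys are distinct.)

[50, 49, 47, 32, -28, 21, -2, 11, 28, -30, -32, -21]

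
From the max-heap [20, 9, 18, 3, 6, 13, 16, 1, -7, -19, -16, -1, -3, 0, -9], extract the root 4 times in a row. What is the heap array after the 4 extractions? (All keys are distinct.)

extract-max #1 returns 20:
  remove root 20; move last element -9 to root → [-9, 9, 18, 3, 6, 13, 16, 1, -7, -19, -16, -1, -3, 0]
  -9 vs larger child 18 at index 2, swap → [18, 9, -9, 3, 6, 13, 16, 1, -7, -19, -16, -1, -3, 0]
  -9 vs larger child 16 at index 6, swap → [18, 9, 16, 3, 6, 13, -9, 1, -7, -19, -16, -1, -3, 0]
  -9 vs only child 0 at index 13, swap → [18, 9, 16, 3, 6, 13, 0, 1, -7, -19, -16, -1, -3, -9]
extract-max #2 returns 18:
  remove root 18; move last element -9 to root → [-9, 9, 16, 3, 6, 13, 0, 1, -7, -19, -16, -1, -3]
  -9 vs larger child 16 at index 2, swap → [16, 9, -9, 3, 6, 13, 0, 1, -7, -19, -16, -1, -3]
  -9 vs larger child 13 at index 5, swap → [16, 9, 13, 3, 6, -9, 0, 1, -7, -19, -16, -1, -3]
  -9 vs larger child -1 at index 11, swap → [16, 9, 13, 3, 6, -1, 0, 1, -7, -19, -16, -9, -3]
extract-max #3 returns 16:
  remove root 16; move last element -3 to root → [-3, 9, 13, 3, 6, -1, 0, 1, -7, -19, -16, -9]
  -3 vs larger child 13 at index 2, swap → [13, 9, -3, 3, 6, -1, 0, 1, -7, -19, -16, -9]
  -3 vs larger child 0 at index 6, swap → [13, 9, 0, 3, 6, -1, -3, 1, -7, -19, -16, -9]
extract-max #4 returns 13:
  remove root 13; move last element -9 to root → [-9, 9, 0, 3, 6, -1, -3, 1, -7, -19, -16]
  -9 vs larger child 9 at index 1, swap → [9, -9, 0, 3, 6, -1, -3, 1, -7, -19, -16]
  -9 vs larger child 6 at index 4, swap → [9, 6, 0, 3, -9, -1, -3, 1, -7, -19, -16]

[9, 6, 0, 3, -9, -1, -3, 1, -7, -19, -16]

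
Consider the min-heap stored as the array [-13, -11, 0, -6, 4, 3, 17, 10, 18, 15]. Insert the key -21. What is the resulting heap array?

[-21, -13, 0, -6, -11, 3, 17, 10, 18, 15, 4]

append -21 at index 10 → [-13, -11, 0, -6, 4, 3, 17, 10, 18, 15, -21]
-21 < parent 4 at index 4, swap → [-13, -11, 0, -6, -21, 3, 17, 10, 18, 15, 4]
-21 < parent -11 at index 1, swap → [-13, -21, 0, -6, -11, 3, 17, 10, 18, 15, 4]
-21 < parent -13 at index 0, swap → [-21, -13, 0, -6, -11, 3, 17, 10, 18, 15, 4]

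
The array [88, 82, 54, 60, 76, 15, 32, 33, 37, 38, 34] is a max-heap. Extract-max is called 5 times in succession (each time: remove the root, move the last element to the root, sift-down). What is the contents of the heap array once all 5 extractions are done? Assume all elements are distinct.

extract-max #1 returns 88:
  remove root 88; move last element 34 to root → [34, 82, 54, 60, 76, 15, 32, 33, 37, 38]
  34 vs larger child 82 at index 1, swap → [82, 34, 54, 60, 76, 15, 32, 33, 37, 38]
  34 vs larger child 76 at index 4, swap → [82, 76, 54, 60, 34, 15, 32, 33, 37, 38]
  34 vs only child 38 at index 9, swap → [82, 76, 54, 60, 38, 15, 32, 33, 37, 34]
extract-max #2 returns 82:
  remove root 82; move last element 34 to root → [34, 76, 54, 60, 38, 15, 32, 33, 37]
  34 vs larger child 76 at index 1, swap → [76, 34, 54, 60, 38, 15, 32, 33, 37]
  34 vs larger child 60 at index 3, swap → [76, 60, 54, 34, 38, 15, 32, 33, 37]
  34 vs larger child 37 at index 8, swap → [76, 60, 54, 37, 38, 15, 32, 33, 34]
extract-max #3 returns 76:
  remove root 76; move last element 34 to root → [34, 60, 54, 37, 38, 15, 32, 33]
  34 vs larger child 60 at index 1, swap → [60, 34, 54, 37, 38, 15, 32, 33]
  34 vs larger child 38 at index 4, swap → [60, 38, 54, 37, 34, 15, 32, 33]
extract-max #4 returns 60:
  remove root 60; move last element 33 to root → [33, 38, 54, 37, 34, 15, 32]
  33 vs larger child 54 at index 2, swap → [54, 38, 33, 37, 34, 15, 32]
extract-max #5 returns 54:
  remove root 54; move last element 32 to root → [32, 38, 33, 37, 34, 15]
  32 vs larger child 38 at index 1, swap → [38, 32, 33, 37, 34, 15]
  32 vs larger child 37 at index 3, swap → [38, 37, 33, 32, 34, 15]

[38, 37, 33, 32, 34, 15]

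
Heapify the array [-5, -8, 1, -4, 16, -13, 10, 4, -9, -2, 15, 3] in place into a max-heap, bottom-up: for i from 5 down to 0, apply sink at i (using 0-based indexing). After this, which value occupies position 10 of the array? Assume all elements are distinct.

sift down from index 5:
  -13 vs only child 3 at index 11, swap → [-5, -8, 1, -4, 16, 3, 10, 4, -9, -2, 15, -13]
sift down from index 4: already satisfies heap property
sift down from index 3:
  -4 vs larger child 4 at index 7, swap → [-5, -8, 1, 4, 16, 3, 10, -4, -9, -2, 15, -13]
sift down from index 2:
  1 vs larger child 10 at index 6, swap → [-5, -8, 10, 4, 16, 3, 1, -4, -9, -2, 15, -13]
sift down from index 1:
  -8 vs larger child 16 at index 4, swap → [-5, 16, 10, 4, -8, 3, 1, -4, -9, -2, 15, -13]
  -8 vs larger child 15 at index 10, swap → [-5, 16, 10, 4, 15, 3, 1, -4, -9, -2, -8, -13]
sift down from index 0:
  -5 vs larger child 16 at index 1, swap → [16, -5, 10, 4, 15, 3, 1, -4, -9, -2, -8, -13]
  -5 vs larger child 15 at index 4, swap → [16, 15, 10, 4, -5, 3, 1, -4, -9, -2, -8, -13]
  -5 vs larger child -2 at index 9, swap → [16, 15, 10, 4, -2, 3, 1, -4, -9, -5, -8, -13]
resulting array: [16, 15, 10, 4, -2, 3, 1, -4, -9, -5, -8, -13]

-8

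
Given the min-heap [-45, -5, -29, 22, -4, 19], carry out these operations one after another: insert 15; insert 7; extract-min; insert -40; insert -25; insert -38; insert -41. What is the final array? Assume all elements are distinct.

insert 15:
  append 15 at index 6 → [-45, -5, -29, 22, -4, 19, 15] (no swap needed)
insert 7:
  append 7 at index 7 → [-45, -5, -29, 22, -4, 19, 15, 7]
  7 < parent 22 at index 3, swap → [-45, -5, -29, 7, -4, 19, 15, 22]
extract-min → returns -45:
  remove root -45; move last element 22 to root → [22, -5, -29, 7, -4, 19, 15]
  22 vs smaller child -29 at index 2, swap → [-29, -5, 22, 7, -4, 19, 15]
  22 vs smaller child 15 at index 6, swap → [-29, -5, 15, 7, -4, 19, 22]
insert -40:
  append -40 at index 7 → [-29, -5, 15, 7, -4, 19, 22, -40]
  -40 < parent 7 at index 3, swap → [-29, -5, 15, -40, -4, 19, 22, 7]
  -40 < parent -5 at index 1, swap → [-29, -40, 15, -5, -4, 19, 22, 7]
  -40 < parent -29 at index 0, swap → [-40, -29, 15, -5, -4, 19, 22, 7]
insert -25:
  append -25 at index 8 → [-40, -29, 15, -5, -4, 19, 22, 7, -25]
  -25 < parent -5 at index 3, swap → [-40, -29, 15, -25, -4, 19, 22, 7, -5]
insert -38:
  append -38 at index 9 → [-40, -29, 15, -25, -4, 19, 22, 7, -5, -38]
  -38 < parent -4 at index 4, swap → [-40, -29, 15, -25, -38, 19, 22, 7, -5, -4]
  -38 < parent -29 at index 1, swap → [-40, -38, 15, -25, -29, 19, 22, 7, -5, -4]
insert -41:
  append -41 at index 10 → [-40, -38, 15, -25, -29, 19, 22, 7, -5, -4, -41]
  -41 < parent -29 at index 4, swap → [-40, -38, 15, -25, -41, 19, 22, 7, -5, -4, -29]
  -41 < parent -38 at index 1, swap → [-40, -41, 15, -25, -38, 19, 22, 7, -5, -4, -29]
  -41 < parent -40 at index 0, swap → [-41, -40, 15, -25, -38, 19, 22, 7, -5, -4, -29]

[-41, -40, 15, -25, -38, 19, 22, 7, -5, -4, -29]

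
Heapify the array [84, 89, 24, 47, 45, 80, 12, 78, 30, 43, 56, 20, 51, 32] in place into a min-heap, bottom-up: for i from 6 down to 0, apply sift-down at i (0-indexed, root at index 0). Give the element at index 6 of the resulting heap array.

sift down from index 6: already satisfies heap property
sift down from index 5:
  80 vs smaller child 20 at index 11, swap → [84, 89, 24, 47, 45, 20, 12, 78, 30, 43, 56, 80, 51, 32]
sift down from index 4:
  45 vs smaller child 43 at index 9, swap → [84, 89, 24, 47, 43, 20, 12, 78, 30, 45, 56, 80, 51, 32]
sift down from index 3:
  47 vs smaller child 30 at index 8, swap → [84, 89, 24, 30, 43, 20, 12, 78, 47, 45, 56, 80, 51, 32]
sift down from index 2:
  24 vs smaller child 12 at index 6, swap → [84, 89, 12, 30, 43, 20, 24, 78, 47, 45, 56, 80, 51, 32]
sift down from index 1:
  89 vs smaller child 30 at index 3, swap → [84, 30, 12, 89, 43, 20, 24, 78, 47, 45, 56, 80, 51, 32]
  89 vs smaller child 47 at index 8, swap → [84, 30, 12, 47, 43, 20, 24, 78, 89, 45, 56, 80, 51, 32]
sift down from index 0:
  84 vs smaller child 12 at index 2, swap → [12, 30, 84, 47, 43, 20, 24, 78, 89, 45, 56, 80, 51, 32]
  84 vs smaller child 20 at index 5, swap → [12, 30, 20, 47, 43, 84, 24, 78, 89, 45, 56, 80, 51, 32]
  84 vs smaller child 51 at index 12, swap → [12, 30, 20, 47, 43, 51, 24, 78, 89, 45, 56, 80, 84, 32]
resulting array: [12, 30, 20, 47, 43, 51, 24, 78, 89, 45, 56, 80, 84, 32]

24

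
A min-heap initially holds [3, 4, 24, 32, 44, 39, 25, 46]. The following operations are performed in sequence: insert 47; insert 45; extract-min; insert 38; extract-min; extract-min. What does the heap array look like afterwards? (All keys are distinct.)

[25, 32, 39, 45, 38, 47, 44, 46]

insert 47:
  append 47 at index 8 → [3, 4, 24, 32, 44, 39, 25, 46, 47] (no swap needed)
insert 45:
  append 45 at index 9 → [3, 4, 24, 32, 44, 39, 25, 46, 47, 45] (no swap needed)
extract-min → returns 3:
  remove root 3; move last element 45 to root → [45, 4, 24, 32, 44, 39, 25, 46, 47]
  45 vs smaller child 4 at index 1, swap → [4, 45, 24, 32, 44, 39, 25, 46, 47]
  45 vs smaller child 32 at index 3, swap → [4, 32, 24, 45, 44, 39, 25, 46, 47]
insert 38:
  append 38 at index 9 → [4, 32, 24, 45, 44, 39, 25, 46, 47, 38]
  38 < parent 44 at index 4, swap → [4, 32, 24, 45, 38, 39, 25, 46, 47, 44]
extract-min → returns 4:
  remove root 4; move last element 44 to root → [44, 32, 24, 45, 38, 39, 25, 46, 47]
  44 vs smaller child 24 at index 2, swap → [24, 32, 44, 45, 38, 39, 25, 46, 47]
  44 vs smaller child 25 at index 6, swap → [24, 32, 25, 45, 38, 39, 44, 46, 47]
extract-min → returns 24:
  remove root 24; move last element 47 to root → [47, 32, 25, 45, 38, 39, 44, 46]
  47 vs smaller child 25 at index 2, swap → [25, 32, 47, 45, 38, 39, 44, 46]
  47 vs smaller child 39 at index 5, swap → [25, 32, 39, 45, 38, 47, 44, 46]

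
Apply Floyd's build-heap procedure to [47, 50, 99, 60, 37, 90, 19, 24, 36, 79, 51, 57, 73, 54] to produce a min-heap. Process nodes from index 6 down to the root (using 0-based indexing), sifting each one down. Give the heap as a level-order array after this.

[19, 24, 47, 36, 37, 57, 54, 60, 50, 79, 51, 90, 73, 99]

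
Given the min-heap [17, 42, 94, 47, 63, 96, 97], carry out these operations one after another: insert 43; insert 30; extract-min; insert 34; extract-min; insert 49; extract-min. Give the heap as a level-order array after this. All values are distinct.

[42, 43, 94, 47, 63, 96, 97, 49]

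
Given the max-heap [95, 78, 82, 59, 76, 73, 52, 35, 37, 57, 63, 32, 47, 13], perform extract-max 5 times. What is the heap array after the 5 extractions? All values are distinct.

[63, 59, 52, 37, 57, 47, 13, 35, 32]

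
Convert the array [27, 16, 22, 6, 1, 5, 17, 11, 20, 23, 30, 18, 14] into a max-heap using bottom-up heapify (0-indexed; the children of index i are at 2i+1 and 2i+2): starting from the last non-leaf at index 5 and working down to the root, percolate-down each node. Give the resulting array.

sift down from index 5:
  5 vs larger child 18 at index 11, swap → [27, 16, 22, 6, 1, 18, 17, 11, 20, 23, 30, 5, 14]
sift down from index 4:
  1 vs larger child 30 at index 10, swap → [27, 16, 22, 6, 30, 18, 17, 11, 20, 23, 1, 5, 14]
sift down from index 3:
  6 vs larger child 20 at index 8, swap → [27, 16, 22, 20, 30, 18, 17, 11, 6, 23, 1, 5, 14]
sift down from index 2: already satisfies heap property
sift down from index 1:
  16 vs larger child 30 at index 4, swap → [27, 30, 22, 20, 16, 18, 17, 11, 6, 23, 1, 5, 14]
  16 vs larger child 23 at index 9, swap → [27, 30, 22, 20, 23, 18, 17, 11, 6, 16, 1, 5, 14]
sift down from index 0:
  27 vs larger child 30 at index 1, swap → [30, 27, 22, 20, 23, 18, 17, 11, 6, 16, 1, 5, 14]

[30, 27, 22, 20, 23, 18, 17, 11, 6, 16, 1, 5, 14]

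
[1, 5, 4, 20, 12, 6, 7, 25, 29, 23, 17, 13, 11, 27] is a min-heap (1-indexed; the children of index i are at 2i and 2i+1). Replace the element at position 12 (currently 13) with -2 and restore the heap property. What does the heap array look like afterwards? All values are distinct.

set index 12 from 13 to -2 → [1, 5, 4, 20, 12, 6, 7, 25, 29, 23, 17, -2, 11, 27]
-2 < parent 6 at index 6, swap → [1, 5, 4, 20, 12, -2, 7, 25, 29, 23, 17, 6, 11, 27]
-2 < parent 4 at index 3, swap → [1, 5, -2, 20, 12, 4, 7, 25, 29, 23, 17, 6, 11, 27]
-2 < parent 1 at index 1, swap → [-2, 5, 1, 20, 12, 4, 7, 25, 29, 23, 17, 6, 11, 27]

[-2, 5, 1, 20, 12, 4, 7, 25, 29, 23, 17, 6, 11, 27]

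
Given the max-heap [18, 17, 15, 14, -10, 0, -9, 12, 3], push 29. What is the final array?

append 29 at index 9 → [18, 17, 15, 14, -10, 0, -9, 12, 3, 29]
29 > parent -10 at index 4, swap → [18, 17, 15, 14, 29, 0, -9, 12, 3, -10]
29 > parent 17 at index 1, swap → [18, 29, 15, 14, 17, 0, -9, 12, 3, -10]
29 > parent 18 at index 0, swap → [29, 18, 15, 14, 17, 0, -9, 12, 3, -10]

[29, 18, 15, 14, 17, 0, -9, 12, 3, -10]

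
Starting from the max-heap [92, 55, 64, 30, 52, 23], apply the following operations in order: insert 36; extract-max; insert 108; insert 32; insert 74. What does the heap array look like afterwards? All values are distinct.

insert 36:
  append 36 at index 6 → [92, 55, 64, 30, 52, 23, 36] (no swap needed)
extract-max → returns 92:
  remove root 92; move last element 36 to root → [36, 55, 64, 30, 52, 23]
  36 vs larger child 64 at index 2, swap → [64, 55, 36, 30, 52, 23]
insert 108:
  append 108 at index 6 → [64, 55, 36, 30, 52, 23, 108]
  108 > parent 36 at index 2, swap → [64, 55, 108, 30, 52, 23, 36]
  108 > parent 64 at index 0, swap → [108, 55, 64, 30, 52, 23, 36]
insert 32:
  append 32 at index 7 → [108, 55, 64, 30, 52, 23, 36, 32]
  32 > parent 30 at index 3, swap → [108, 55, 64, 32, 52, 23, 36, 30]
insert 74:
  append 74 at index 8 → [108, 55, 64, 32, 52, 23, 36, 30, 74]
  74 > parent 32 at index 3, swap → [108, 55, 64, 74, 52, 23, 36, 30, 32]
  74 > parent 55 at index 1, swap → [108, 74, 64, 55, 52, 23, 36, 30, 32]

[108, 74, 64, 55, 52, 23, 36, 30, 32]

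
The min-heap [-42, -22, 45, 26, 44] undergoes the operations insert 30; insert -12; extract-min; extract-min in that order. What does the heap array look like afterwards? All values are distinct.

[-12, 26, 45, 30, 44]

insert 30:
  append 30 at index 5 → [-42, -22, 45, 26, 44, 30]
  30 < parent 45 at index 2, swap → [-42, -22, 30, 26, 44, 45]
insert -12:
  append -12 at index 6 → [-42, -22, 30, 26, 44, 45, -12]
  -12 < parent 30 at index 2, swap → [-42, -22, -12, 26, 44, 45, 30]
extract-min → returns -42:
  remove root -42; move last element 30 to root → [30, -22, -12, 26, 44, 45]
  30 vs smaller child -22 at index 1, swap → [-22, 30, -12, 26, 44, 45]
  30 vs smaller child 26 at index 3, swap → [-22, 26, -12, 30, 44, 45]
extract-min → returns -22:
  remove root -22; move last element 45 to root → [45, 26, -12, 30, 44]
  45 vs smaller child -12 at index 2, swap → [-12, 26, 45, 30, 44]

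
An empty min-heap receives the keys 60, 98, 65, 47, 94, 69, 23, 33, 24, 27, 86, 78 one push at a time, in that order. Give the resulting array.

Insert 60:
  append 60 at index 0 → [60] (no swap needed)
Insert 98:
  append 98 at index 1 → [60, 98] (no swap needed)
Insert 65:
  append 65 at index 2 → [60, 98, 65] (no swap needed)
Insert 47:
  append 47 at index 3 → [60, 98, 65, 47]
  47 < parent 98 at index 1, swap → [60, 47, 65, 98]
  47 < parent 60 at index 0, swap → [47, 60, 65, 98]
Insert 94:
  append 94 at index 4 → [47, 60, 65, 98, 94] (no swap needed)
Insert 69:
  append 69 at index 5 → [47, 60, 65, 98, 94, 69] (no swap needed)
Insert 23:
  append 23 at index 6 → [47, 60, 65, 98, 94, 69, 23]
  23 < parent 65 at index 2, swap → [47, 60, 23, 98, 94, 69, 65]
  23 < parent 47 at index 0, swap → [23, 60, 47, 98, 94, 69, 65]
Insert 33:
  append 33 at index 7 → [23, 60, 47, 98, 94, 69, 65, 33]
  33 < parent 98 at index 3, swap → [23, 60, 47, 33, 94, 69, 65, 98]
  33 < parent 60 at index 1, swap → [23, 33, 47, 60, 94, 69, 65, 98]
Insert 24:
  append 24 at index 8 → [23, 33, 47, 60, 94, 69, 65, 98, 24]
  24 < parent 60 at index 3, swap → [23, 33, 47, 24, 94, 69, 65, 98, 60]
  24 < parent 33 at index 1, swap → [23, 24, 47, 33, 94, 69, 65, 98, 60]
Insert 27:
  append 27 at index 9 → [23, 24, 47, 33, 94, 69, 65, 98, 60, 27]
  27 < parent 94 at index 4, swap → [23, 24, 47, 33, 27, 69, 65, 98, 60, 94]
Insert 86:
  append 86 at index 10 → [23, 24, 47, 33, 27, 69, 65, 98, 60, 94, 86] (no swap needed)
Insert 78:
  append 78 at index 11 → [23, 24, 47, 33, 27, 69, 65, 98, 60, 94, 86, 78] (no swap needed)

[23, 24, 47, 33, 27, 69, 65, 98, 60, 94, 86, 78]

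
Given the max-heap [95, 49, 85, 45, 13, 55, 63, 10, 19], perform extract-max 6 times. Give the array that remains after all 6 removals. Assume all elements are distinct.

[19, 13, 10]

extract-max #1 returns 95:
  remove root 95; move last element 19 to root → [19, 49, 85, 45, 13, 55, 63, 10]
  19 vs larger child 85 at index 2, swap → [85, 49, 19, 45, 13, 55, 63, 10]
  19 vs larger child 63 at index 6, swap → [85, 49, 63, 45, 13, 55, 19, 10]
extract-max #2 returns 85:
  remove root 85; move last element 10 to root → [10, 49, 63, 45, 13, 55, 19]
  10 vs larger child 63 at index 2, swap → [63, 49, 10, 45, 13, 55, 19]
  10 vs larger child 55 at index 5, swap → [63, 49, 55, 45, 13, 10, 19]
extract-max #3 returns 63:
  remove root 63; move last element 19 to root → [19, 49, 55, 45, 13, 10]
  19 vs larger child 55 at index 2, swap → [55, 49, 19, 45, 13, 10]
extract-max #4 returns 55:
  remove root 55; move last element 10 to root → [10, 49, 19, 45, 13]
  10 vs larger child 49 at index 1, swap → [49, 10, 19, 45, 13]
  10 vs larger child 45 at index 3, swap → [49, 45, 19, 10, 13]
extract-max #5 returns 49:
  remove root 49; move last element 13 to root → [13, 45, 19, 10]
  13 vs larger child 45 at index 1, swap → [45, 13, 19, 10]
extract-max #6 returns 45:
  remove root 45; move last element 10 to root → [10, 13, 19]
  10 vs larger child 19 at index 2, swap → [19, 13, 10]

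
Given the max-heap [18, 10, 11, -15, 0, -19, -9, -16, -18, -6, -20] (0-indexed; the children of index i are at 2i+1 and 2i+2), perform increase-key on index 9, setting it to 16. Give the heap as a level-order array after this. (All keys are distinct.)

set index 9 from -6 to 16 → [18, 10, 11, -15, 0, -19, -9, -16, -18, 16, -20]
16 > parent 0 at index 4, swap → [18, 10, 11, -15, 16, -19, -9, -16, -18, 0, -20]
16 > parent 10 at index 1, swap → [18, 16, 11, -15, 10, -19, -9, -16, -18, 0, -20]

[18, 16, 11, -15, 10, -19, -9, -16, -18, 0, -20]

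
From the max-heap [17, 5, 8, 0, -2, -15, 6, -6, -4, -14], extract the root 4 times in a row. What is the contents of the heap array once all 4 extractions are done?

[0, -2, -4, -6, -14, -15]

extract-max #1 returns 17:
  remove root 17; move last element -14 to root → [-14, 5, 8, 0, -2, -15, 6, -6, -4]
  -14 vs larger child 8 at index 2, swap → [8, 5, -14, 0, -2, -15, 6, -6, -4]
  -14 vs larger child 6 at index 6, swap → [8, 5, 6, 0, -2, -15, -14, -6, -4]
extract-max #2 returns 8:
  remove root 8; move last element -4 to root → [-4, 5, 6, 0, -2, -15, -14, -6]
  -4 vs larger child 6 at index 2, swap → [6, 5, -4, 0, -2, -15, -14, -6]
extract-max #3 returns 6:
  remove root 6; move last element -6 to root → [-6, 5, -4, 0, -2, -15, -14]
  -6 vs larger child 5 at index 1, swap → [5, -6, -4, 0, -2, -15, -14]
  -6 vs larger child 0 at index 3, swap → [5, 0, -4, -6, -2, -15, -14]
extract-max #4 returns 5:
  remove root 5; move last element -14 to root → [-14, 0, -4, -6, -2, -15]
  -14 vs larger child 0 at index 1, swap → [0, -14, -4, -6, -2, -15]
  -14 vs larger child -2 at index 4, swap → [0, -2, -4, -6, -14, -15]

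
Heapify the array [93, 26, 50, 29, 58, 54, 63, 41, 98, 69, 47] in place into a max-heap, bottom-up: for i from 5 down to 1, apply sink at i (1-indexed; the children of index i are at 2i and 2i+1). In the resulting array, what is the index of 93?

sift down from index 5:
  58 vs larger child 69 at index 10, swap → [93, 26, 50, 29, 69, 54, 63, 41, 98, 58, 47]
sift down from index 4:
  29 vs larger child 98 at index 9, swap → [93, 26, 50, 98, 69, 54, 63, 41, 29, 58, 47]
sift down from index 3:
  50 vs larger child 63 at index 7, swap → [93, 26, 63, 98, 69, 54, 50, 41, 29, 58, 47]
sift down from index 2:
  26 vs larger child 98 at index 4, swap → [93, 98, 63, 26, 69, 54, 50, 41, 29, 58, 47]
  26 vs larger child 41 at index 8, swap → [93, 98, 63, 41, 69, 54, 50, 26, 29, 58, 47]
sift down from index 1:
  93 vs larger child 98 at index 2, swap → [98, 93, 63, 41, 69, 54, 50, 26, 29, 58, 47]
resulting array: [98, 93, 63, 41, 69, 54, 50, 26, 29, 58, 47]

2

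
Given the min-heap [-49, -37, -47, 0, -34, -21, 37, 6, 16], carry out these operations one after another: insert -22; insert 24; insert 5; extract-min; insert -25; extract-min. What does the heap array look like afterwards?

insert -22:
  append -22 at index 9 → [-49, -37, -47, 0, -34, -21, 37, 6, 16, -22] (no swap needed)
insert 24:
  append 24 at index 10 → [-49, -37, -47, 0, -34, -21, 37, 6, 16, -22, 24] (no swap needed)
insert 5:
  append 5 at index 11 → [-49, -37, -47, 0, -34, -21, 37, 6, 16, -22, 24, 5] (no swap needed)
extract-min → returns -49:
  remove root -49; move last element 5 to root → [5, -37, -47, 0, -34, -21, 37, 6, 16, -22, 24]
  5 vs smaller child -47 at index 2, swap → [-47, -37, 5, 0, -34, -21, 37, 6, 16, -22, 24]
  5 vs smaller child -21 at index 5, swap → [-47, -37, -21, 0, -34, 5, 37, 6, 16, -22, 24]
insert -25:
  append -25 at index 11 → [-47, -37, -21, 0, -34, 5, 37, 6, 16, -22, 24, -25]
  -25 < parent 5 at index 5, swap → [-47, -37, -21, 0, -34, -25, 37, 6, 16, -22, 24, 5]
  -25 < parent -21 at index 2, swap → [-47, -37, -25, 0, -34, -21, 37, 6, 16, -22, 24, 5]
extract-min → returns -47:
  remove root -47; move last element 5 to root → [5, -37, -25, 0, -34, -21, 37, 6, 16, -22, 24]
  5 vs smaller child -37 at index 1, swap → [-37, 5, -25, 0, -34, -21, 37, 6, 16, -22, 24]
  5 vs smaller child -34 at index 4, swap → [-37, -34, -25, 0, 5, -21, 37, 6, 16, -22, 24]
  5 vs smaller child -22 at index 9, swap → [-37, -34, -25, 0, -22, -21, 37, 6, 16, 5, 24]

[-37, -34, -25, 0, -22, -21, 37, 6, 16, 5, 24]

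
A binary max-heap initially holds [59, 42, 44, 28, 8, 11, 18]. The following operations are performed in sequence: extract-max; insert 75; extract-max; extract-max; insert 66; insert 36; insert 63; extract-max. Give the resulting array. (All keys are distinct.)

[63, 28, 42, 11, 8, 18, 36]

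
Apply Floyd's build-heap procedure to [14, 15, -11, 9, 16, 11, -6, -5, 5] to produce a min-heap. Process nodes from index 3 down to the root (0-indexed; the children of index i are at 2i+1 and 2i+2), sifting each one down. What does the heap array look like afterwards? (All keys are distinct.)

[-11, -5, -6, 5, 16, 11, 14, 9, 15]

sift down from index 3:
  9 vs smaller child -5 at index 7, swap → [14, 15, -11, -5, 16, 11, -6, 9, 5]
sift down from index 2: already satisfies heap property
sift down from index 1:
  15 vs smaller child -5 at index 3, swap → [14, -5, -11, 15, 16, 11, -6, 9, 5]
  15 vs smaller child 5 at index 8, swap → [14, -5, -11, 5, 16, 11, -6, 9, 15]
sift down from index 0:
  14 vs smaller child -11 at index 2, swap → [-11, -5, 14, 5, 16, 11, -6, 9, 15]
  14 vs smaller child -6 at index 6, swap → [-11, -5, -6, 5, 16, 11, 14, 9, 15]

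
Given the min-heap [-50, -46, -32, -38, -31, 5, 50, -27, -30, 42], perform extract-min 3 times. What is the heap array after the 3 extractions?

extract-min #1 returns -50:
  remove root -50; move last element 42 to root → [42, -46, -32, -38, -31, 5, 50, -27, -30]
  42 vs smaller child -46 at index 1, swap → [-46, 42, -32, -38, -31, 5, 50, -27, -30]
  42 vs smaller child -38 at index 3, swap → [-46, -38, -32, 42, -31, 5, 50, -27, -30]
  42 vs smaller child -30 at index 8, swap → [-46, -38, -32, -30, -31, 5, 50, -27, 42]
extract-min #2 returns -46:
  remove root -46; move last element 42 to root → [42, -38, -32, -30, -31, 5, 50, -27]
  42 vs smaller child -38 at index 1, swap → [-38, 42, -32, -30, -31, 5, 50, -27]
  42 vs smaller child -31 at index 4, swap → [-38, -31, -32, -30, 42, 5, 50, -27]
extract-min #3 returns -38:
  remove root -38; move last element -27 to root → [-27, -31, -32, -30, 42, 5, 50]
  -27 vs smaller child -32 at index 2, swap → [-32, -31, -27, -30, 42, 5, 50]

[-32, -31, -27, -30, 42, 5, 50]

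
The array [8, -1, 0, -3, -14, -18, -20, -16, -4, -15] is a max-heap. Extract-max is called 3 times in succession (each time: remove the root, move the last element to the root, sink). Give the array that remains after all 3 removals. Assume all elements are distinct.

[-3, -4, -15, -16, -14, -18, -20]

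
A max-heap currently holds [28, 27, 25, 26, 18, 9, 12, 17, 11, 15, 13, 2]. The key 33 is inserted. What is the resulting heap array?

[33, 27, 28, 26, 18, 25, 12, 17, 11, 15, 13, 2, 9]

append 33 at index 12 → [28, 27, 25, 26, 18, 9, 12, 17, 11, 15, 13, 2, 33]
33 > parent 9 at index 5, swap → [28, 27, 25, 26, 18, 33, 12, 17, 11, 15, 13, 2, 9]
33 > parent 25 at index 2, swap → [28, 27, 33, 26, 18, 25, 12, 17, 11, 15, 13, 2, 9]
33 > parent 28 at index 0, swap → [33, 27, 28, 26, 18, 25, 12, 17, 11, 15, 13, 2, 9]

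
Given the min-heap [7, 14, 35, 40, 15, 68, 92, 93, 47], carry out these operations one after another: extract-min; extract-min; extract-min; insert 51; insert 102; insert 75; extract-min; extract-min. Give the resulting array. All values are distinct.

extract-min → returns 7:
  remove root 7; move last element 47 to root → [47, 14, 35, 40, 15, 68, 92, 93]
  47 vs smaller child 14 at index 1, swap → [14, 47, 35, 40, 15, 68, 92, 93]
  47 vs smaller child 15 at index 4, swap → [14, 15, 35, 40, 47, 68, 92, 93]
extract-min → returns 14:
  remove root 14; move last element 93 to root → [93, 15, 35, 40, 47, 68, 92]
  93 vs smaller child 15 at index 1, swap → [15, 93, 35, 40, 47, 68, 92]
  93 vs smaller child 40 at index 3, swap → [15, 40, 35, 93, 47, 68, 92]
extract-min → returns 15:
  remove root 15; move last element 92 to root → [92, 40, 35, 93, 47, 68]
  92 vs smaller child 35 at index 2, swap → [35, 40, 92, 93, 47, 68]
  92 vs only child 68 at index 5, swap → [35, 40, 68, 93, 47, 92]
insert 51:
  append 51 at index 6 → [35, 40, 68, 93, 47, 92, 51]
  51 < parent 68 at index 2, swap → [35, 40, 51, 93, 47, 92, 68]
insert 102:
  append 102 at index 7 → [35, 40, 51, 93, 47, 92, 68, 102] (no swap needed)
insert 75:
  append 75 at index 8 → [35, 40, 51, 93, 47, 92, 68, 102, 75]
  75 < parent 93 at index 3, swap → [35, 40, 51, 75, 47, 92, 68, 102, 93]
extract-min → returns 35:
  remove root 35; move last element 93 to root → [93, 40, 51, 75, 47, 92, 68, 102]
  93 vs smaller child 40 at index 1, swap → [40, 93, 51, 75, 47, 92, 68, 102]
  93 vs smaller child 47 at index 4, swap → [40, 47, 51, 75, 93, 92, 68, 102]
extract-min → returns 40:
  remove root 40; move last element 102 to root → [102, 47, 51, 75, 93, 92, 68]
  102 vs smaller child 47 at index 1, swap → [47, 102, 51, 75, 93, 92, 68]
  102 vs smaller child 75 at index 3, swap → [47, 75, 51, 102, 93, 92, 68]

[47, 75, 51, 102, 93, 92, 68]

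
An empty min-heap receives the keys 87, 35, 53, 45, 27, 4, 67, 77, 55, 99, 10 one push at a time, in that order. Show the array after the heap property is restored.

[4, 10, 27, 55, 35, 53, 67, 87, 77, 99, 45]

Insert 87:
  append 87 at index 0 → [87] (no swap needed)
Insert 35:
  append 35 at index 1 → [87, 35]
  35 < parent 87 at index 0, swap → [35, 87]
Insert 53:
  append 53 at index 2 → [35, 87, 53] (no swap needed)
Insert 45:
  append 45 at index 3 → [35, 87, 53, 45]
  45 < parent 87 at index 1, swap → [35, 45, 53, 87]
Insert 27:
  append 27 at index 4 → [35, 45, 53, 87, 27]
  27 < parent 45 at index 1, swap → [35, 27, 53, 87, 45]
  27 < parent 35 at index 0, swap → [27, 35, 53, 87, 45]
Insert 4:
  append 4 at index 5 → [27, 35, 53, 87, 45, 4]
  4 < parent 53 at index 2, swap → [27, 35, 4, 87, 45, 53]
  4 < parent 27 at index 0, swap → [4, 35, 27, 87, 45, 53]
Insert 67:
  append 67 at index 6 → [4, 35, 27, 87, 45, 53, 67] (no swap needed)
Insert 77:
  append 77 at index 7 → [4, 35, 27, 87, 45, 53, 67, 77]
  77 < parent 87 at index 3, swap → [4, 35, 27, 77, 45, 53, 67, 87]
Insert 55:
  append 55 at index 8 → [4, 35, 27, 77, 45, 53, 67, 87, 55]
  55 < parent 77 at index 3, swap → [4, 35, 27, 55, 45, 53, 67, 87, 77]
Insert 99:
  append 99 at index 9 → [4, 35, 27, 55, 45, 53, 67, 87, 77, 99] (no swap needed)
Insert 10:
  append 10 at index 10 → [4, 35, 27, 55, 45, 53, 67, 87, 77, 99, 10]
  10 < parent 45 at index 4, swap → [4, 35, 27, 55, 10, 53, 67, 87, 77, 99, 45]
  10 < parent 35 at index 1, swap → [4, 10, 27, 55, 35, 53, 67, 87, 77, 99, 45]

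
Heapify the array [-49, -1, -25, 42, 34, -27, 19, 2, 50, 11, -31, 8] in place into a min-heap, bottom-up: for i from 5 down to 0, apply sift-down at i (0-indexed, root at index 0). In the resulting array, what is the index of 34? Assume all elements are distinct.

10

sift down from index 5: already satisfies heap property
sift down from index 4:
  34 vs smaller child -31 at index 10, swap → [-49, -1, -25, 42, -31, -27, 19, 2, 50, 11, 34, 8]
sift down from index 3:
  42 vs smaller child 2 at index 7, swap → [-49, -1, -25, 2, -31, -27, 19, 42, 50, 11, 34, 8]
sift down from index 2:
  -25 vs smaller child -27 at index 5, swap → [-49, -1, -27, 2, -31, -25, 19, 42, 50, 11, 34, 8]
sift down from index 1:
  -1 vs smaller child -31 at index 4, swap → [-49, -31, -27, 2, -1, -25, 19, 42, 50, 11, 34, 8]
sift down from index 0: already satisfies heap property
resulting array: [-49, -31, -27, 2, -1, -25, 19, 42, 50, 11, 34, 8]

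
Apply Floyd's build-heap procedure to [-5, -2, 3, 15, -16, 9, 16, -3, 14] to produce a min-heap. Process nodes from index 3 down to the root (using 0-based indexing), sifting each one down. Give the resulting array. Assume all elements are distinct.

[-16, -5, 3, -3, -2, 9, 16, 15, 14]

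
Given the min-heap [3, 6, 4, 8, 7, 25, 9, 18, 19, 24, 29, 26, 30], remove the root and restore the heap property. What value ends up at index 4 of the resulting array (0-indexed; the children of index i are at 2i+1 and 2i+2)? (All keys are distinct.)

remove root 3; move last element 30 to root → [30, 6, 4, 8, 7, 25, 9, 18, 19, 24, 29, 26]
30 vs smaller child 4 at index 2, swap → [4, 6, 30, 8, 7, 25, 9, 18, 19, 24, 29, 26]
30 vs smaller child 9 at index 6, swap → [4, 6, 9, 8, 7, 25, 30, 18, 19, 24, 29, 26]
resulting array: [4, 6, 9, 8, 7, 25, 30, 18, 19, 24, 29, 26]

7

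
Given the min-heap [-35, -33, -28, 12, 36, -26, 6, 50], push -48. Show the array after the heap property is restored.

append -48 at index 8 → [-35, -33, -28, 12, 36, -26, 6, 50, -48]
-48 < parent 12 at index 3, swap → [-35, -33, -28, -48, 36, -26, 6, 50, 12]
-48 < parent -33 at index 1, swap → [-35, -48, -28, -33, 36, -26, 6, 50, 12]
-48 < parent -35 at index 0, swap → [-48, -35, -28, -33, 36, -26, 6, 50, 12]

[-48, -35, -28, -33, 36, -26, 6, 50, 12]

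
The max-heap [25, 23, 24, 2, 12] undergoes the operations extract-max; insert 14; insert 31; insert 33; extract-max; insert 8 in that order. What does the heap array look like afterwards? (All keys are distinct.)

[31, 23, 24, 2, 14, 12, 8]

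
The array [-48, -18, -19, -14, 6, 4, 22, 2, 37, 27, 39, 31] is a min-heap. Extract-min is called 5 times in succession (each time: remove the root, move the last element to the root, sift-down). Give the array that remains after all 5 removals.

[4, 6, 22, 27, 37, 31, 39]

extract-min #1 returns -48:
  remove root -48; move last element 31 to root → [31, -18, -19, -14, 6, 4, 22, 2, 37, 27, 39]
  31 vs smaller child -19 at index 2, swap → [-19, -18, 31, -14, 6, 4, 22, 2, 37, 27, 39]
  31 vs smaller child 4 at index 5, swap → [-19, -18, 4, -14, 6, 31, 22, 2, 37, 27, 39]
extract-min #2 returns -19:
  remove root -19; move last element 39 to root → [39, -18, 4, -14, 6, 31, 22, 2, 37, 27]
  39 vs smaller child -18 at index 1, swap → [-18, 39, 4, -14, 6, 31, 22, 2, 37, 27]
  39 vs smaller child -14 at index 3, swap → [-18, -14, 4, 39, 6, 31, 22, 2, 37, 27]
  39 vs smaller child 2 at index 7, swap → [-18, -14, 4, 2, 6, 31, 22, 39, 37, 27]
extract-min #3 returns -18:
  remove root -18; move last element 27 to root → [27, -14, 4, 2, 6, 31, 22, 39, 37]
  27 vs smaller child -14 at index 1, swap → [-14, 27, 4, 2, 6, 31, 22, 39, 37]
  27 vs smaller child 2 at index 3, swap → [-14, 2, 4, 27, 6, 31, 22, 39, 37]
extract-min #4 returns -14:
  remove root -14; move last element 37 to root → [37, 2, 4, 27, 6, 31, 22, 39]
  37 vs smaller child 2 at index 1, swap → [2, 37, 4, 27, 6, 31, 22, 39]
  37 vs smaller child 6 at index 4, swap → [2, 6, 4, 27, 37, 31, 22, 39]
extract-min #5 returns 2:
  remove root 2; move last element 39 to root → [39, 6, 4, 27, 37, 31, 22]
  39 vs smaller child 4 at index 2, swap → [4, 6, 39, 27, 37, 31, 22]
  39 vs smaller child 22 at index 6, swap → [4, 6, 22, 27, 37, 31, 39]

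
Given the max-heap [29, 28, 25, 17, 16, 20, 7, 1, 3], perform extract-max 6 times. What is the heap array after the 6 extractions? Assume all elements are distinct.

extract-max #1 returns 29:
  remove root 29; move last element 3 to root → [3, 28, 25, 17, 16, 20, 7, 1]
  3 vs larger child 28 at index 1, swap → [28, 3, 25, 17, 16, 20, 7, 1]
  3 vs larger child 17 at index 3, swap → [28, 17, 25, 3, 16, 20, 7, 1]
extract-max #2 returns 28:
  remove root 28; move last element 1 to root → [1, 17, 25, 3, 16, 20, 7]
  1 vs larger child 25 at index 2, swap → [25, 17, 1, 3, 16, 20, 7]
  1 vs larger child 20 at index 5, swap → [25, 17, 20, 3, 16, 1, 7]
extract-max #3 returns 25:
  remove root 25; move last element 7 to root → [7, 17, 20, 3, 16, 1]
  7 vs larger child 20 at index 2, swap → [20, 17, 7, 3, 16, 1]
extract-max #4 returns 20:
  remove root 20; move last element 1 to root → [1, 17, 7, 3, 16]
  1 vs larger child 17 at index 1, swap → [17, 1, 7, 3, 16]
  1 vs larger child 16 at index 4, swap → [17, 16, 7, 3, 1]
extract-max #5 returns 17:
  remove root 17; move last element 1 to root → [1, 16, 7, 3]
  1 vs larger child 16 at index 1, swap → [16, 1, 7, 3]
  1 vs only child 3 at index 3, swap → [16, 3, 7, 1]
extract-max #6 returns 16:
  remove root 16; move last element 1 to root → [1, 3, 7]
  1 vs larger child 7 at index 2, swap → [7, 3, 1]

[7, 3, 1]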